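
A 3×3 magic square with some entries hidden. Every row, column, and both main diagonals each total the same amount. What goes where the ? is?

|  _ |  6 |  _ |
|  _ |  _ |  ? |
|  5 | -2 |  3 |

4

Row 3 is complete and sums to 6; that is the magic constant.
Column 2 must total 6; the given cells sum to 4, so (2,2) = 2.
From main diagonal, 6 − (2 + 3) gives (1,1) = 1.
Anti-diagonal must total 6; the given cells sum to 7, so (1,3) = -1.
Using column 1: 1 + 5 + ? → (2,1) = 6 − 6 = 0.
Column 3: -1 + 3 + ? = 6, so (2,3) = 4.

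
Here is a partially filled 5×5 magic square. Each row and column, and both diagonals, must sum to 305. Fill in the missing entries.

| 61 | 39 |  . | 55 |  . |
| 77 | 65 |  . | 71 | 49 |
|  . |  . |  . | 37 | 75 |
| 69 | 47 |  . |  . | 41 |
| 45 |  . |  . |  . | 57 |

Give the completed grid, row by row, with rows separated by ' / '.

61 39 67 55 83 / 77 65 43 71 49 / 53 81 59 37 75 / 69 47 85 63 41 / 45 73 51 79 57

From row 2, 305 − (77 + 65 + 71 + 49) gives (2,3) = 43.
Column 1 must total 305; the given cells sum to 252, so (3,1) = 53.
Column 5 needs 305; the known cells sum to 222, so (1,5) = 83.
Anti-diagonal needs 305; the known cells sum to 246, so (3,3) = 59.
Row 1 needs 305; the known cells sum to 238, so (1,3) = 67.
Row 3 must total 305; the given cells sum to 224, so (3,2) = 81.
Column 2 needs 305; the known cells sum to 232, so (5,2) = 73.
Main diagonal: 61 + 65 + 59 + 57 + ? = 305, so (4,4) = 63.
Using row 4: 69 + 47 + 63 + 41 + ? → (4,3) = 305 − 220 = 85.
From column 3, 305 − (67 + 43 + 59 + 85) gives (5,3) = 51.
Column 4 needs 305; the known cells sum to 226, so (5,4) = 79.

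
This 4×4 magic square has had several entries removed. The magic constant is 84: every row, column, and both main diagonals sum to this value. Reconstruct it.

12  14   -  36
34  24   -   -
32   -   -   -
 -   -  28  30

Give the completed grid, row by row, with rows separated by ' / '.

Using row 1: 12 + 14 + 36 + ? → (1,3) = 84 − 62 = 22.
The remaining cell in column 1 is (4,1) = 84 − 78 = 6.
Main diagonal: 12 + 24 + 30 + ? = 84, so (3,3) = 18.
From row 4, 84 − (6 + 28 + 30) gives (4,2) = 20.
Column 2 must total 84; the given cells sum to 58, so (3,2) = 26.
Column 3: 22 + 18 + 28 + ? = 84, so (2,3) = 16.
Row 2 must total 84; the given cells sum to 74, so (2,4) = 10.
Using row 3: 32 + 26 + 18 + ? → (3,4) = 84 − 76 = 8.

12 14 22 36 / 34 24 16 10 / 32 26 18 8 / 6 20 28 30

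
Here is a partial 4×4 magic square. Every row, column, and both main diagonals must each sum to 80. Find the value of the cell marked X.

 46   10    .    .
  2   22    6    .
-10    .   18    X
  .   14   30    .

38

Row 2 must total 80; the given cells sum to 30, so (2,4) = 50.
Column 1 must total 80; the given cells sum to 38, so (4,1) = 42.
Column 2 must total 80; the given cells sum to 46, so (3,2) = 34.
Using column 3: 6 + 18 + 30 + ? → (1,3) = 80 − 54 = 26.
Using main diagonal: 46 + 22 + 18 + ? → (4,4) = 80 − 86 = -6.
The remaining cell in anti-diagonal is (1,4) = 80 − 82 = -2.
Row 3 needs 80; the known cells sum to 42, so (3,4) = 38.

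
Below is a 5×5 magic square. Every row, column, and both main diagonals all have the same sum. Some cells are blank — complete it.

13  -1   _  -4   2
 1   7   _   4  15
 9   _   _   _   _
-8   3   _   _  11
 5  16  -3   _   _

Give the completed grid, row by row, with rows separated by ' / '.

Column 1 is already complete: 13 + 1 + 9 + -8 + 5 = 20, so that is the magic constant.
Row 1 must total 20; the given cells sum to 10, so (1,3) = 10.
Row 2 needs 20; the known cells sum to 27, so (2,3) = -7.
Column 2 must total 20; the given cells sum to 25, so (3,2) = -5.
Using anti-diagonal: 2 + 4 + 3 + 5 + ? → (3,3) = 20 − 14 = 6.
From column 3, 20 − (10 + (-7) + 6 + (-3)) gives (4,3) = 14.
Using row 4: -8 + 3 + 14 + 11 + ? → (4,4) = 20 − 20 = 0.
The remaining cell in main diagonal is (5,5) = 20 − 26 = -6.
The remaining cell in row 5 is (5,4) = 20 − 12 = 8.
Column 4 must total 20; the given cells sum to 8, so (3,4) = 12.
Column 5 must total 20; the given cells sum to 22, so (3,5) = -2.

13 -1 10 -4 2 / 1 7 -7 4 15 / 9 -5 6 12 -2 / -8 3 14 0 11 / 5 16 -3 8 -6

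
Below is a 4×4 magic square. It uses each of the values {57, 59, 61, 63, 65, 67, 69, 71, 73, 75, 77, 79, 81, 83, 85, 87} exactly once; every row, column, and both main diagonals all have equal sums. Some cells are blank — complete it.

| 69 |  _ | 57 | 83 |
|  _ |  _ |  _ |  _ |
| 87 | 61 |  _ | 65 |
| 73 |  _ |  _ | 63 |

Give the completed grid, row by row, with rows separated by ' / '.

The 16 entries sum to 1152, so each line sums to 1152/4 = 288.
From row 1, 288 − (69 + 57 + 83) gives (1,2) = 79.
The remaining cell in row 3 is (3,3) = 288 − 213 = 75.
Using column 1: 69 + 87 + 73 + ? → (2,1) = 288 − 229 = 59.
Column 4: 83 + 65 + 63 + ? = 288, so (2,4) = 77.
Main diagonal must total 288; the given cells sum to 207, so (2,2) = 81.
Anti-diagonal: 83 + 61 + 73 + ? = 288, so (2,3) = 71.
Column 2: 79 + 81 + 61 + ? = 288, so (4,2) = 67.
Column 3: 57 + 71 + 75 + ? = 288, so (4,3) = 85.

69 79 57 83 / 59 81 71 77 / 87 61 75 65 / 73 67 85 63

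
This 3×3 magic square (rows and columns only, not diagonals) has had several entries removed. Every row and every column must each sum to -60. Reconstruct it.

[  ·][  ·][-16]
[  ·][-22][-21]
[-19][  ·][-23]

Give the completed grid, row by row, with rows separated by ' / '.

-24 -20 -16 / -17 -22 -21 / -19 -18 -23

Using row 2: -22 + (-21) + ? → (2,1) = -60 − (-43) = -17.
The remaining cell in row 3 is (3,2) = -60 − (-42) = -18.
Column 1 needs -60; the known cells sum to -36, so (1,1) = -24.
Using column 2: -22 + (-18) + ? → (1,2) = -60 − (-40) = -20.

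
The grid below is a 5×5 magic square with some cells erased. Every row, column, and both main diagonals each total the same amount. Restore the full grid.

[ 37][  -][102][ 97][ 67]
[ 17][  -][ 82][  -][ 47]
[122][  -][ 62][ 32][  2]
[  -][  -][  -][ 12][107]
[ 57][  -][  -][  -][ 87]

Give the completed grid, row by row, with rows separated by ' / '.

Column 5 is already complete: 67 + 47 + 2 + 107 + 87 = 310, so that is the magic constant.
Using row 1: 37 + 102 + 97 + 67 + ? → (1,2) = 310 − 303 = 7.
Row 3 must total 310; the given cells sum to 218, so (3,2) = 92.
The remaining cell in column 1 is (4,1) = 310 − 233 = 77.
Main diagonal must total 310; the given cells sum to 198, so (2,2) = 112.
Row 2 needs 310; the known cells sum to 258, so (2,4) = 52.
Column 4 must total 310; the given cells sum to 193, so (5,4) = 117.
Anti-diagonal needs 310; the known cells sum to 238, so (4,2) = 72.
From row 4, 310 − (77 + 72 + 12 + 107) gives (4,3) = 42.
Using column 2: 7 + 112 + 92 + 72 + ? → (5,2) = 310 − 283 = 27.
From column 3, 310 − (102 + 82 + 62 + 42) gives (5,3) = 22.

37 7 102 97 67 / 17 112 82 52 47 / 122 92 62 32 2 / 77 72 42 12 107 / 57 27 22 117 87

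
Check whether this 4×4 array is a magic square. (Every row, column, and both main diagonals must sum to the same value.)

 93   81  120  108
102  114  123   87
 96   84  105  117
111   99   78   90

Row 1: 93 + 81 + 120 + 108 = 402.
Row 2: 102 + 114 + 123 + 87 = 426.
Row 3: 96 + 84 + 105 + 117 = 402.
Row 4: 111 + 99 + 78 + 90 = 378.
Column 1: 93 + 102 + 96 + 111 = 402.
Column 2: 81 + 114 + 84 + 99 = 378.
Column 3: 120 + 123 + 105 + 78 = 426.
Column 4: 108 + 87 + 117 + 90 = 402.
Main diagonal: 93 + 114 + 105 + 90 = 402.
Anti-diagonal: 108 + 123 + 84 + 111 = 426.

No — column 2 sums to 378 but row 1 sums to 402.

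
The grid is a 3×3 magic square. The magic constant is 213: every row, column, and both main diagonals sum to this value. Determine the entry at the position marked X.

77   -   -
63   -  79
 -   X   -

The remaining cell in row 2 is (2,2) = 213 − 142 = 71.
Column 1 needs 213; the known cells sum to 140, so (3,1) = 73.
Main diagonal must total 213; the given cells sum to 148, so (3,3) = 65.
The remaining cell in anti-diagonal is (1,3) = 213 − 144 = 69.
Row 1 must total 213; the given cells sum to 146, so (1,2) = 67.
Row 3 needs 213; the known cells sum to 138, so (3,2) = 75.

75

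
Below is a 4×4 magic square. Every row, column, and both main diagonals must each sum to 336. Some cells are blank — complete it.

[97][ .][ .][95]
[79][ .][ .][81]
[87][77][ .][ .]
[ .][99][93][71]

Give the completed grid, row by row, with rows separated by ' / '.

97 75 69 95 / 79 85 91 81 / 87 77 83 89 / 73 99 93 71

Row 4: 99 + 93 + 71 + ? = 336, so (4,1) = 73.
The remaining cell in column 4 is (3,4) = 336 − 247 = 89.
The remaining cell in anti-diagonal is (2,3) = 336 − 245 = 91.
Using row 2: 79 + 91 + 81 + ? → (2,2) = 336 − 251 = 85.
Row 3 must total 336; the given cells sum to 253, so (3,3) = 83.
Column 2 must total 336; the given cells sum to 261, so (1,2) = 75.
Using column 3: 91 + 83 + 93 + ? → (1,3) = 336 − 267 = 69.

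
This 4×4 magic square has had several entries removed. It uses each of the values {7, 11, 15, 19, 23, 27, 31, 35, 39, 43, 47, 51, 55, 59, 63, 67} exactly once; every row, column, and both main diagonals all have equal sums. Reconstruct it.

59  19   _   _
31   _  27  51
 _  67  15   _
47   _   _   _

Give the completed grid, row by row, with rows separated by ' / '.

59 19 63 7 / 31 39 27 51 / 11 67 15 55 / 47 23 43 35

The 16 entries sum to 592, so each line sums to 592/4 = 148.
Row 2 needs 148; the known cells sum to 109, so (2,2) = 39.
Column 1: 59 + 31 + 47 + ? = 148, so (3,1) = 11.
Column 2 needs 148; the known cells sum to 125, so (4,2) = 23.
Main diagonal: 59 + 39 + 15 + ? = 148, so (4,4) = 35.
From anti-diagonal, 148 − (27 + 67 + 47) gives (1,4) = 7.
Row 1 must total 148; the given cells sum to 85, so (1,3) = 63.
Row 3: 11 + 67 + 15 + ? = 148, so (3,4) = 55.
From row 4, 148 − (47 + 23 + 35) gives (4,3) = 43.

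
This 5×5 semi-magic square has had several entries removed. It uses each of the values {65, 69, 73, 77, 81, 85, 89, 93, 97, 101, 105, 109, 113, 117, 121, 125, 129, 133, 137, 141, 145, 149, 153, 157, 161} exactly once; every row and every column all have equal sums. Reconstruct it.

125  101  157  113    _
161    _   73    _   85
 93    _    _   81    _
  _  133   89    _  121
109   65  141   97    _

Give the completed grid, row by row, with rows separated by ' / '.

The 25 entries sum to 2825, so each line sums to 2825/5 = 565.
Row 1 must total 565; the given cells sum to 496, so (1,5) = 69.
From row 5, 565 − (109 + 65 + 141 + 97) gives (5,5) = 153.
From column 1, 565 − (125 + 161 + 93 + 109) gives (4,1) = 77.
Using column 3: 157 + 73 + 89 + 141 + ? → (3,3) = 565 − 460 = 105.
Column 5 must total 565; the given cells sum to 428, so (3,5) = 137.
The remaining cell in row 3 is (3,2) = 565 − 416 = 149.
Row 4: 77 + 133 + 89 + 121 + ? = 565, so (4,4) = 145.
Column 2 must total 565; the given cells sum to 448, so (2,2) = 117.
From column 4, 565 − (113 + 81 + 145 + 97) gives (2,4) = 129.

125 101 157 113 69 / 161 117 73 129 85 / 93 149 105 81 137 / 77 133 89 145 121 / 109 65 141 97 153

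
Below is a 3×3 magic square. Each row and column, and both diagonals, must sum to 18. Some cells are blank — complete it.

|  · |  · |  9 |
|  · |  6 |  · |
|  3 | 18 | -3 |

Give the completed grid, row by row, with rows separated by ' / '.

Using column 2: 6 + 18 + ? → (1,2) = 18 − 24 = -6.
Column 3 must total 18; the given cells sum to 6, so (2,3) = 12.
Main diagonal needs 18; the known cells sum to 3, so (1,1) = 15.
From row 2, 18 − (6 + 12) gives (2,1) = 0.

15 -6 9 / 0 6 12 / 3 18 -3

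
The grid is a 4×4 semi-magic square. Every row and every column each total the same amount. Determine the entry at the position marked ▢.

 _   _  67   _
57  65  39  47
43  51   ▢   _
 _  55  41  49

61

Row 2 is complete and sums to 208; that is the magic constant.
Row 4 must total 208; the given cells sum to 145, so (4,1) = 63.
Column 1 must total 208; the given cells sum to 163, so (1,1) = 45.
Column 2 needs 208; the known cells sum to 171, so (1,2) = 37.
From column 3, 208 − (67 + 39 + 41) gives (3,3) = 61.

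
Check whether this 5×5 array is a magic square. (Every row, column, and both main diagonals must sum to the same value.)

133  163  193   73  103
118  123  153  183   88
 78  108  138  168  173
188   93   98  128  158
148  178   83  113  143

Yes

Row 1: 133 + 163 + 193 + 73 + 103 = 665.
Row 2: 118 + 123 + 153 + 183 + 88 = 665.
Row 3: 78 + 108 + 138 + 168 + 173 = 665.
Row 4: 188 + 93 + 98 + 128 + 158 = 665.
Row 5: 148 + 178 + 83 + 113 + 143 = 665.
Column 1: 133 + 118 + 78 + 188 + 148 = 665.
Column 2: 163 + 123 + 108 + 93 + 178 = 665.
Column 3: 193 + 153 + 138 + 98 + 83 = 665.
Column 4: 73 + 183 + 168 + 128 + 113 = 665.
Column 5: 103 + 88 + 173 + 158 + 143 = 665.
Main diagonal: 133 + 123 + 138 + 128 + 143 = 665.
Anti-diagonal: 103 + 183 + 138 + 93 + 148 = 665.
All lines sum to 665.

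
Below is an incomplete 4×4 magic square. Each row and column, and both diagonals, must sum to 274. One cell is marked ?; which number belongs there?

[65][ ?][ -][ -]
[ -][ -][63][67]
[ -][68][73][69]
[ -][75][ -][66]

Row 3 must total 274; the given cells sum to 210, so (3,1) = 64.
Column 4 must total 274; the given cells sum to 202, so (1,4) = 72.
The remaining cell in main diagonal is (2,2) = 274 − 204 = 70.
Anti-diagonal must total 274; the given cells sum to 203, so (4,1) = 71.
Using row 2: 70 + 63 + 67 + ? → (2,1) = 274 − 200 = 74.
The remaining cell in row 4 is (4,3) = 274 − 212 = 62.
The remaining cell in column 2 is (1,2) = 274 − 213 = 61.

61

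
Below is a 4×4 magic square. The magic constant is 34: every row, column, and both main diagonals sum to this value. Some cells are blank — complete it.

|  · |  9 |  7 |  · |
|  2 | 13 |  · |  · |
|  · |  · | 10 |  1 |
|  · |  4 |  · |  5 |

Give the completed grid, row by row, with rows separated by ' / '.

6 9 7 12 / 2 13 3 16 / 15 8 10 1 / 11 4 14 5

From column 2, 34 − (9 + 13 + 4) gives (3,2) = 8.
The remaining cell in main diagonal is (1,1) = 34 − 28 = 6.
Using row 1: 6 + 9 + 7 + ? → (1,4) = 34 − 22 = 12.
From row 3, 34 − (8 + 10 + 1) gives (3,1) = 15.
Column 1: 6 + 2 + 15 + ? = 34, so (4,1) = 11.
The remaining cell in column 4 is (2,4) = 34 − 18 = 16.
Anti-diagonal: 12 + 8 + 11 + ? = 34, so (2,3) = 3.
The remaining cell in row 4 is (4,3) = 34 − 20 = 14.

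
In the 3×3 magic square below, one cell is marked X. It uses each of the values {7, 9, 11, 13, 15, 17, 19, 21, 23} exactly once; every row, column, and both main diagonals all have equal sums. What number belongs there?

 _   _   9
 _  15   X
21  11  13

The 9 entries sum to 135, so each line sums to 135/3 = 45.
Column 2: 15 + 11 + ? = 45, so (1,2) = 19.
Column 3 needs 45; the known cells sum to 22, so (2,3) = 23.

23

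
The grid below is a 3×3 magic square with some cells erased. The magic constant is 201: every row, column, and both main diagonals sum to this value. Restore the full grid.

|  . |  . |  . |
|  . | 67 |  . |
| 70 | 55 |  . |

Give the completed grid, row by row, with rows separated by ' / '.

58 79 64 / 73 67 61 / 70 55 76

The remaining cell in row 3 is (3,3) = 201 − 125 = 76.
Column 2: 67 + 55 + ? = 201, so (1,2) = 79.
The remaining cell in main diagonal is (1,1) = 201 − 143 = 58.
Anti-diagonal: 67 + 70 + ? = 201, so (1,3) = 64.
The remaining cell in column 1 is (2,1) = 201 − 128 = 73.
Column 3: 64 + 76 + ? = 201, so (2,3) = 61.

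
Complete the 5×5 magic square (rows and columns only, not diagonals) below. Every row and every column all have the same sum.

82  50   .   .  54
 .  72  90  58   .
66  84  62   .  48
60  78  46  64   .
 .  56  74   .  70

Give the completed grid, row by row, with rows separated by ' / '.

82 50 68 86 54 / 44 72 90 58 76 / 66 84 62 80 48 / 60 78 46 64 92 / 88 56 74 52 70

Column 2 is already complete: 50 + 72 + 84 + 78 + 56 = 340, so that is the magic constant.
Row 3 needs 340; the known cells sum to 260, so (3,4) = 80.
Using row 4: 60 + 78 + 46 + 64 + ? → (4,5) = 340 − 248 = 92.
Using column 3: 90 + 62 + 46 + 74 + ? → (1,3) = 340 − 272 = 68.
Column 5 must total 340; the given cells sum to 264, so (2,5) = 76.
From row 1, 340 − (82 + 50 + 68 + 54) gives (1,4) = 86.
From row 2, 340 − (72 + 90 + 58 + 76) gives (2,1) = 44.
Column 1 must total 340; the given cells sum to 252, so (5,1) = 88.
From column 4, 340 − (86 + 58 + 80 + 64) gives (5,4) = 52.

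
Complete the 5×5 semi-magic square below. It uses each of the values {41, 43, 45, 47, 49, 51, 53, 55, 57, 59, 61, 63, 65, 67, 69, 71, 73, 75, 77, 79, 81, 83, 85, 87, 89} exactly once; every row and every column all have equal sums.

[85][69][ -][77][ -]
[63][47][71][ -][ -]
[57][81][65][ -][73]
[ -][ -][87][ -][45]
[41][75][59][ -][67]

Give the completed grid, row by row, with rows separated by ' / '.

The 25 entries sum to 1625, so each line sums to 1625/5 = 325.
From row 3, 325 − (57 + 81 + 65 + 73) gives (3,4) = 49.
Row 5 needs 325; the known cells sum to 242, so (5,4) = 83.
Column 1 needs 325; the known cells sum to 246, so (4,1) = 79.
From column 2, 325 − (69 + 47 + 81 + 75) gives (4,2) = 53.
The remaining cell in column 3 is (1,3) = 325 − 282 = 43.
From row 1, 325 − (85 + 69 + 43 + 77) gives (1,5) = 51.
Using row 4: 79 + 53 + 87 + 45 + ? → (4,4) = 325 − 264 = 61.
Column 4 must total 325; the given cells sum to 270, so (2,4) = 55.
From column 5, 325 − (51 + 73 + 45 + 67) gives (2,5) = 89.

85 69 43 77 51 / 63 47 71 55 89 / 57 81 65 49 73 / 79 53 87 61 45 / 41 75 59 83 67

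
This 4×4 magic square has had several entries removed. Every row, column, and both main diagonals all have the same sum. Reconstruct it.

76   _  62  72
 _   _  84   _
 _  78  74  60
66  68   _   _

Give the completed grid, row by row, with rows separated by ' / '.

Anti-diagonal is already complete: 72 + 84 + 78 + 66 = 300, so that is the magic constant.
The remaining cell in row 1 is (1,2) = 300 − 210 = 90.
Row 3 must total 300; the given cells sum to 212, so (3,1) = 88.
Using column 1: 76 + 88 + 66 + ? → (2,1) = 300 − 230 = 70.
From column 2, 300 − (90 + 78 + 68) gives (2,2) = 64.
Column 3 must total 300; the given cells sum to 220, so (4,3) = 80.
From main diagonal, 300 − (76 + 64 + 74) gives (4,4) = 86.
Row 2 must total 300; the given cells sum to 218, so (2,4) = 82.

76 90 62 72 / 70 64 84 82 / 88 78 74 60 / 66 68 80 86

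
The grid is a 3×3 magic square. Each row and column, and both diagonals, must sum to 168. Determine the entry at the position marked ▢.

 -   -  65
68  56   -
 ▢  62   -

47

From row 2, 168 − (68 + 56) gives (2,3) = 44.
Using column 2: 56 + 62 + ? → (1,2) = 168 − 118 = 50.
Column 3 needs 168; the known cells sum to 109, so (3,3) = 59.
Using main diagonal: 56 + 59 + ? → (1,1) = 168 − 115 = 53.
Anti-diagonal must total 168; the given cells sum to 121, so (3,1) = 47.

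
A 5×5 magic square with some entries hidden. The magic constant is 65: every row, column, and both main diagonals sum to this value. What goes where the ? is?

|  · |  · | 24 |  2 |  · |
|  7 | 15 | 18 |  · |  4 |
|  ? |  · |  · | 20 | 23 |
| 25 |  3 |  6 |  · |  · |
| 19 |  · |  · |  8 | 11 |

Row 2: 7 + 15 + 18 + 4 + ? = 65, so (2,4) = 21.
Using column 4: 2 + 21 + 20 + 8 + ? → (4,4) = 65 − 51 = 14.
The remaining cell in row 4 is (4,5) = 65 − 48 = 17.
Column 5 must total 65; the given cells sum to 55, so (1,5) = 10.
Anti-diagonal needs 65; the known cells sum to 53, so (3,3) = 12.
Column 3 needs 65; the known cells sum to 60, so (5,3) = 5.
Main diagonal needs 65; the known cells sum to 52, so (1,1) = 13.
Using row 1: 13 + 24 + 2 + 10 + ? → (1,2) = 65 − 49 = 16.
Row 5 needs 65; the known cells sum to 43, so (5,2) = 22.
Column 1 must total 65; the given cells sum to 64, so (3,1) = 1.

1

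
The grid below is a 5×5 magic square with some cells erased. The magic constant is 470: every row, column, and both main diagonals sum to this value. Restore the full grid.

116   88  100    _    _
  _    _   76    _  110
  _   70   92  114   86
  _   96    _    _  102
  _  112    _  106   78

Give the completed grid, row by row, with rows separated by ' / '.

Using row 3: 70 + 92 + 114 + 86 + ? → (3,1) = 470 − 362 = 108.
Column 2: 88 + 70 + 96 + 112 + ? = 470, so (2,2) = 104.
Column 5 needs 470; the known cells sum to 376, so (1,5) = 94.
Main diagonal must total 470; the given cells sum to 390, so (4,4) = 80.
Row 1 needs 470; the known cells sum to 398, so (1,4) = 72.
The remaining cell in column 4 is (2,4) = 470 − 372 = 98.
Using anti-diagonal: 94 + 98 + 92 + 96 + ? → (5,1) = 470 − 380 = 90.
Row 2 needs 470; the known cells sum to 388, so (2,1) = 82.
Row 5: 90 + 112 + 106 + 78 + ? = 470, so (5,3) = 84.
The remaining cell in column 1 is (4,1) = 470 − 396 = 74.
Column 3 needs 470; the known cells sum to 352, so (4,3) = 118.

116 88 100 72 94 / 82 104 76 98 110 / 108 70 92 114 86 / 74 96 118 80 102 / 90 112 84 106 78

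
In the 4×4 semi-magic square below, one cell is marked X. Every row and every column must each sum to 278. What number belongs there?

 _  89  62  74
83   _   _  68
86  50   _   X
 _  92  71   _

77

Row 1: 89 + 62 + 74 + ? = 278, so (1,1) = 53.
From column 1, 278 − (53 + 83 + 86) gives (4,1) = 56.
Column 2: 89 + 50 + 92 + ? = 278, so (2,2) = 47.
Using row 2: 83 + 47 + 68 + ? → (2,3) = 278 − 198 = 80.
Row 4 needs 278; the known cells sum to 219, so (4,4) = 59.
Column 3 must total 278; the given cells sum to 213, so (3,3) = 65.
Column 4 must total 278; the given cells sum to 201, so (3,4) = 77.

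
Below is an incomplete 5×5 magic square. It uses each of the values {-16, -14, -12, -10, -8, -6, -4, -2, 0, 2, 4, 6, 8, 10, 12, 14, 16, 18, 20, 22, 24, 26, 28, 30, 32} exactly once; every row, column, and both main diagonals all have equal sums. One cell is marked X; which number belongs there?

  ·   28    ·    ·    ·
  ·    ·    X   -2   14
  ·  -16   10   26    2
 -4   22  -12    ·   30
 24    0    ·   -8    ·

The 25 entries sum to 200, so each line sums to 200/5 = 40.
Row 3 needs 40; the known cells sum to 22, so (3,1) = 18.
Row 4 needs 40; the known cells sum to 36, so (4,4) = 4.
Column 2: 28 + (-16) + 22 + 0 + ? = 40, so (2,2) = 6.
The remaining cell in column 4 is (1,4) = 40 − 20 = 20.
Anti-diagonal needs 40; the known cells sum to 54, so (1,5) = -14.
Using column 5: -14 + 14 + 2 + 30 + ? → (5,5) = 40 − 32 = 8.
Main diagonal must total 40; the given cells sum to 28, so (1,1) = 12.
From row 1, 40 − (12 + 28 + 20 + (-14)) gives (1,3) = -6.
Row 5 must total 40; the given cells sum to 24, so (5,3) = 16.
Column 1 must total 40; the given cells sum to 50, so (2,1) = -10.
From column 3, 40 − (-6 + 10 + (-12) + 16) gives (2,3) = 32.

32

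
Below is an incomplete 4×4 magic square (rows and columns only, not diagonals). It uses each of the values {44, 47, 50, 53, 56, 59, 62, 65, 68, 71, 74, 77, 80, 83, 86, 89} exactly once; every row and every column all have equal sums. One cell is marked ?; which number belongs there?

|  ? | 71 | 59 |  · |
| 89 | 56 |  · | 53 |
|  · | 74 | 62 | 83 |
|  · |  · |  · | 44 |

The 16 entries sum to 1064, so each line sums to 1064/4 = 266.
Row 2: 89 + 56 + 53 + ? = 266, so (2,3) = 68.
Using row 3: 74 + 62 + 83 + ? → (3,1) = 266 − 219 = 47.
Using column 2: 71 + 56 + 74 + ? → (4,2) = 266 − 201 = 65.
Using column 3: 59 + 68 + 62 + ? → (4,3) = 266 − 189 = 77.
The remaining cell in column 4 is (1,4) = 266 − 180 = 86.
Row 1 needs 266; the known cells sum to 216, so (1,1) = 50.

50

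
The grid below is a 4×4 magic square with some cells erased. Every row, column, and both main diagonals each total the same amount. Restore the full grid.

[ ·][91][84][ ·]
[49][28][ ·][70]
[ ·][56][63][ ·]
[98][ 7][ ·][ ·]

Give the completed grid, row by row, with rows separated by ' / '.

14 91 84 -7 / 49 28 35 70 / 21 56 63 42 / 98 7 0 77

Column 2 is already complete: 91 + 28 + 56 + 7 = 182, so that is the magic constant.
Row 2: 49 + 28 + 70 + ? = 182, so (2,3) = 35.
Using column 3: 84 + 35 + 63 + ? → (4,3) = 182 − 182 = 0.
From anti-diagonal, 182 − (35 + 56 + 98) gives (1,4) = -7.
Row 1 must total 182; the given cells sum to 168, so (1,1) = 14.
Row 4 must total 182; the given cells sum to 105, so (4,4) = 77.
Using column 1: 14 + 49 + 98 + ? → (3,1) = 182 − 161 = 21.
From column 4, 182 − (-7 + 70 + 77) gives (3,4) = 42.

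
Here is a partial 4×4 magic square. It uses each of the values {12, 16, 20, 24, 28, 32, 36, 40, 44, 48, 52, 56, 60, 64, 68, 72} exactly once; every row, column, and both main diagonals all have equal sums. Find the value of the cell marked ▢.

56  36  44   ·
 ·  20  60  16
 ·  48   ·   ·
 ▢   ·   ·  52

The 16 entries sum to 672, so each line sums to 672/4 = 168.
From row 1, 168 − (56 + 36 + 44) gives (1,4) = 32.
Row 2 needs 168; the known cells sum to 96, so (2,1) = 72.
Using column 2: 36 + 20 + 48 + ? → (4,2) = 168 − 104 = 64.
The remaining cell in column 4 is (3,4) = 168 − 100 = 68.
The remaining cell in main diagonal is (3,3) = 168 − 128 = 40.
From anti-diagonal, 168 − (32 + 60 + 48) gives (4,1) = 28.

28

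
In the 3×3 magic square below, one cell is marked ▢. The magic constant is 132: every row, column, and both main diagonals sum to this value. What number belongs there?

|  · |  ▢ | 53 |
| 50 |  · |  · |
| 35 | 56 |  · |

Row 3 needs 132; the known cells sum to 91, so (3,3) = 41.
Column 1 needs 132; the known cells sum to 85, so (1,1) = 47.
Column 3: 53 + 41 + ? = 132, so (2,3) = 38.
Main diagonal must total 132; the given cells sum to 88, so (2,2) = 44.
The remaining cell in row 1 is (1,2) = 132 − 100 = 32.

32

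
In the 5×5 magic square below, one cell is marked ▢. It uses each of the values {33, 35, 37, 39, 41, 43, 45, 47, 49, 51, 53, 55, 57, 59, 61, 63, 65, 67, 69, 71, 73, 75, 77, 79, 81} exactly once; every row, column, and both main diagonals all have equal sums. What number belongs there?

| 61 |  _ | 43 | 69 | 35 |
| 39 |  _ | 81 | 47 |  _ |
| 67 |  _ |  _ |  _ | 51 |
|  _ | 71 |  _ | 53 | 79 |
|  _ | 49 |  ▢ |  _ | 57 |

65

The 25 entries sum to 1425, so each line sums to 1425/5 = 285.
Using row 1: 61 + 43 + 69 + 35 + ? → (1,2) = 285 − 208 = 77.
The remaining cell in column 5 is (2,5) = 285 − 222 = 63.
Row 2: 39 + 81 + 47 + 63 + ? = 285, so (2,2) = 55.
Column 2 needs 285; the known cells sum to 252, so (3,2) = 33.
The remaining cell in main diagonal is (3,3) = 285 − 226 = 59.
The remaining cell in anti-diagonal is (5,1) = 285 − 212 = 73.
From row 3, 285 − (67 + 33 + 59 + 51) gives (3,4) = 75.
From column 1, 285 − (61 + 39 + 67 + 73) gives (4,1) = 45.
Column 4 must total 285; the given cells sum to 244, so (5,4) = 41.
Row 4: 45 + 71 + 53 + 79 + ? = 285, so (4,3) = 37.
Row 5 must total 285; the given cells sum to 220, so (5,3) = 65.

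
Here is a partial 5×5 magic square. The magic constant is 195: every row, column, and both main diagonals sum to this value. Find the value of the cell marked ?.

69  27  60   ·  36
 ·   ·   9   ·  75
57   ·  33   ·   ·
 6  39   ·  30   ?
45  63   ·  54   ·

48

The remaining cell in row 1 is (1,4) = 195 − 192 = 3.
Column 1 needs 195; the known cells sum to 177, so (2,1) = 18.
From anti-diagonal, 195 − (36 + 33 + 39 + 45) gives (2,4) = 42.
Row 2 must total 195; the given cells sum to 144, so (2,2) = 51.
From column 2, 195 − (27 + 51 + 39 + 63) gives (3,2) = 15.
Using column 4: 3 + 42 + 30 + 54 + ? → (3,4) = 195 − 129 = 66.
Main diagonal: 69 + 51 + 33 + 30 + ? = 195, so (5,5) = 12.
Using row 3: 57 + 15 + 33 + 66 + ? → (3,5) = 195 − 171 = 24.
Row 5 needs 195; the known cells sum to 174, so (5,3) = 21.
Using column 3: 60 + 9 + 33 + 21 + ? → (4,3) = 195 − 123 = 72.
From column 5, 195 − (36 + 75 + 24 + 12) gives (4,5) = 48.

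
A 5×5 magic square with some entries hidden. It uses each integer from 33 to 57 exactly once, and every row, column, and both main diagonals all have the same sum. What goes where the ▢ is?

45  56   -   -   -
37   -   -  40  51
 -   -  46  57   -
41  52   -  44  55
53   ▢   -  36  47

The entries are 33 through 57, which sum to 1125, so each line sums to 1125/5 = 225.
From row 4, 225 − (41 + 52 + 44 + 55) gives (4,3) = 33.
Column 1: 45 + 37 + 41 + 53 + ? = 225, so (3,1) = 49.
Column 4 needs 225; the known cells sum to 177, so (1,4) = 48.
Using main diagonal: 45 + 46 + 44 + 47 + ? → (2,2) = 225 − 182 = 43.
Anti-diagonal must total 225; the given cells sum to 191, so (1,5) = 34.
The remaining cell in row 1 is (1,3) = 225 − 183 = 42.
The remaining cell in row 2 is (2,3) = 225 − 171 = 54.
Using column 3: 42 + 54 + 46 + 33 + ? → (5,3) = 225 − 175 = 50.
The remaining cell in column 5 is (3,5) = 225 − 187 = 38.
From row 3, 225 − (49 + 46 + 57 + 38) gives (3,2) = 35.
From row 5, 225 − (53 + 50 + 36 + 47) gives (5,2) = 39.

39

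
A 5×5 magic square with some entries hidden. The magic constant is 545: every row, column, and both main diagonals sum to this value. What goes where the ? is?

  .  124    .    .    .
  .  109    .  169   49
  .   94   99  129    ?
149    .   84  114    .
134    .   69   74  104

Row 5: 134 + 69 + 74 + 104 + ? = 545, so (5,2) = 164.
Using column 2: 124 + 109 + 94 + 164 + ? → (4,2) = 545 − 491 = 54.
Using column 4: 169 + 129 + 114 + 74 + ? → (1,4) = 545 − 486 = 59.
From main diagonal, 545 − (109 + 99 + 114 + 104) gives (1,1) = 119.
Anti-diagonal must total 545; the given cells sum to 456, so (1,5) = 89.
Row 1 must total 545; the given cells sum to 391, so (1,3) = 154.
From row 4, 545 − (149 + 54 + 84 + 114) gives (4,5) = 144.
From column 3, 545 − (154 + 99 + 84 + 69) gives (2,3) = 139.
Using column 5: 89 + 49 + 144 + 104 + ? → (3,5) = 545 − 386 = 159.

159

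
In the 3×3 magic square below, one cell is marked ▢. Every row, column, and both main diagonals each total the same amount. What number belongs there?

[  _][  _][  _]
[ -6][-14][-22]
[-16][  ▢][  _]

-18

Row 2 is complete and sums to -42; that is the magic constant.
From column 1, -42 − (-6 + (-16)) gives (1,1) = -20.
Main diagonal needs -42; the known cells sum to -34, so (3,3) = -8.
Anti-diagonal: -14 + (-16) + ? = -42, so (1,3) = -12.
Using row 1: -20 + (-12) + ? → (1,2) = -42 − (-32) = -10.
Row 3 needs -42; the known cells sum to -24, so (3,2) = -18.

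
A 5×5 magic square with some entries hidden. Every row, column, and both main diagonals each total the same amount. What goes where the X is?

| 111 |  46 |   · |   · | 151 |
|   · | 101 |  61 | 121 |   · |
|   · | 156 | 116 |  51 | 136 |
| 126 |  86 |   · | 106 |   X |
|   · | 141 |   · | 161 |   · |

66

Column 2 is complete and sums to 530; that is the magic constant.
The remaining cell in row 3 is (3,1) = 530 − 459 = 71.
Using column 4: 121 + 51 + 106 + 161 + ? → (1,4) = 530 − 439 = 91.
The remaining cell in main diagonal is (5,5) = 530 − 434 = 96.
From anti-diagonal, 530 − (151 + 121 + 116 + 86) gives (5,1) = 56.
The remaining cell in row 1 is (1,3) = 530 − 399 = 131.
Row 5 must total 530; the given cells sum to 454, so (5,3) = 76.
Column 1 must total 530; the given cells sum to 364, so (2,1) = 166.
Using column 3: 131 + 61 + 116 + 76 + ? → (4,3) = 530 − 384 = 146.
Row 2 needs 530; the known cells sum to 449, so (2,5) = 81.
The remaining cell in row 4 is (4,5) = 530 − 464 = 66.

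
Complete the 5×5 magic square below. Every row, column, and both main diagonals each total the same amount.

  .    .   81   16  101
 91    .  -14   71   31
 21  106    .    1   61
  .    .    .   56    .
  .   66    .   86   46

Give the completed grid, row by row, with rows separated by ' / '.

36 -4 81 16 101 / 91 51 -14 71 31 / 21 106 41 1 61 / 76 11 96 56 -9 / 6 66 26 86 46

Column 4 is already complete: 16 + 71 + 1 + 56 + 86 = 230, so that is the magic constant.
Using row 2: 91 + (-14) + 71 + 31 + ? → (2,2) = 230 − 179 = 51.
From row 3, 230 − (21 + 106 + 1 + 61) gives (3,3) = 41.
Column 5 must total 230; the given cells sum to 239, so (4,5) = -9.
From main diagonal, 230 − (51 + 41 + 56 + 46) gives (1,1) = 36.
Using row 1: 36 + 81 + 16 + 101 + ? → (1,2) = 230 − 234 = -4.
Column 2 needs 230; the known cells sum to 219, so (4,2) = 11.
Anti-diagonal needs 230; the known cells sum to 224, so (5,1) = 6.
Row 5: 6 + 66 + 86 + 46 + ? = 230, so (5,3) = 26.
The remaining cell in column 1 is (4,1) = 230 − 154 = 76.
Column 3 needs 230; the known cells sum to 134, so (4,3) = 96.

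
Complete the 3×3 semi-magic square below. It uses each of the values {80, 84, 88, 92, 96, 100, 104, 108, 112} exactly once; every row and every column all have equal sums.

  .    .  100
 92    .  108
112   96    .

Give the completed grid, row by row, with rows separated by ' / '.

84 104 100 / 92 88 108 / 112 96 80

The 9 entries sum to 864, so each line sums to 864/3 = 288.
From row 2, 288 − (92 + 108) gives (2,2) = 88.
Row 3: 112 + 96 + ? = 288, so (3,3) = 80.
Column 1 must total 288; the given cells sum to 204, so (1,1) = 84.
Column 2 needs 288; the known cells sum to 184, so (1,2) = 104.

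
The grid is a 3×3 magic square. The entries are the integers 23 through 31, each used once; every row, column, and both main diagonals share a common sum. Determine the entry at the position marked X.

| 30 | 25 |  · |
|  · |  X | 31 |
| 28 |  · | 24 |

The entries are 23 through 31, which sum to 243, so each line sums to 243/3 = 81.
Using row 1: 30 + 25 + ? → (1,3) = 81 − 55 = 26.
The remaining cell in row 3 is (3,2) = 81 − 52 = 29.
Using column 1: 30 + 28 + ? → (2,1) = 81 − 58 = 23.
Column 2 must total 81; the given cells sum to 54, so (2,2) = 27.

27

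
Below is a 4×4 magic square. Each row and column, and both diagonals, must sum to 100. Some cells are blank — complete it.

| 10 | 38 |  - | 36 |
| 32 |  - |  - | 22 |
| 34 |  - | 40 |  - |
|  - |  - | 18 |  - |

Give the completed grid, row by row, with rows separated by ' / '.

Using row 1: 10 + 38 + 36 + ? → (1,3) = 100 − 84 = 16.
The remaining cell in column 1 is (4,1) = 100 − 76 = 24.
The remaining cell in column 3 is (2,3) = 100 − 74 = 26.
From anti-diagonal, 100 − (36 + 26 + 24) gives (3,2) = 14.
Row 2 must total 100; the given cells sum to 80, so (2,2) = 20.
Using row 3: 34 + 14 + 40 + ? → (3,4) = 100 − 88 = 12.
Column 2: 38 + 20 + 14 + ? = 100, so (4,2) = 28.
Column 4 needs 100; the known cells sum to 70, so (4,4) = 30.

10 38 16 36 / 32 20 26 22 / 34 14 40 12 / 24 28 18 30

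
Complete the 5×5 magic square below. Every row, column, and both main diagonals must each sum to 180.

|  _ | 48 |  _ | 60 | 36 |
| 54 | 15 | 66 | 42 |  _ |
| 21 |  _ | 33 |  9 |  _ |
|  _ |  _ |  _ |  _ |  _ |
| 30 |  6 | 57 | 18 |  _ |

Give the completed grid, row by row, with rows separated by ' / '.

12 48 24 60 36 / 54 15 66 42 3 / 21 72 33 9 45 / 63 39 0 51 27 / 30 6 57 18 69

Row 2 needs 180; the known cells sum to 177, so (2,5) = 3.
Row 5 must total 180; the given cells sum to 111, so (5,5) = 69.
Column 4 must total 180; the given cells sum to 129, so (4,4) = 51.
Main diagonal: 15 + 33 + 51 + 69 + ? = 180, so (1,1) = 12.
The remaining cell in anti-diagonal is (4,2) = 180 − 141 = 39.
Row 1 must total 180; the given cells sum to 156, so (1,3) = 24.
Column 1: 12 + 54 + 21 + 30 + ? = 180, so (4,1) = 63.
Column 2: 48 + 15 + 39 + 6 + ? = 180, so (3,2) = 72.
Using column 3: 24 + 66 + 33 + 57 + ? → (4,3) = 180 − 180 = 0.
Row 3 must total 180; the given cells sum to 135, so (3,5) = 45.
Using row 4: 63 + 39 + 0 + 51 + ? → (4,5) = 180 − 153 = 27.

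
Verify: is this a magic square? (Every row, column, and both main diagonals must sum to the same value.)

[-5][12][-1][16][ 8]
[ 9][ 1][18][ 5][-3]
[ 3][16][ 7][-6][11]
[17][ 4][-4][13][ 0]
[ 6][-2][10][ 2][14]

No — column 2 sums to 31 but column 5 sums to 30.

Row 1: -5 + 12 + (-1) + 16 + 8 = 30.
Row 2: 9 + 1 + 18 + 5 + (-3) = 30.
Row 3: 3 + 16 + 7 + (-6) + 11 = 31.
Row 4: 17 + 4 + (-4) + 13 + 0 = 30.
Row 5: 6 + (-2) + 10 + 2 + 14 = 30.
Column 1: -5 + 9 + 3 + 17 + 6 = 30.
Column 2: 12 + 1 + 16 + 4 + (-2) = 31.
Column 3: -1 + 18 + 7 + (-4) + 10 = 30.
Column 4: 16 + 5 + (-6) + 13 + 2 = 30.
Column 5: 8 + (-3) + 11 + 0 + 14 = 30.
Main diagonal: -5 + 1 + 7 + 13 + 14 = 30.
Anti-diagonal: 8 + 5 + 7 + 4 + 6 = 30.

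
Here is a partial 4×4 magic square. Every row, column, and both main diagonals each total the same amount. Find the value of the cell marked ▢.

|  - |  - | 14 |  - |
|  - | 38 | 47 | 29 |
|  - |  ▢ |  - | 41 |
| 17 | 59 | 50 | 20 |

Row 4 is complete and sums to 146; that is the magic constant.
The remaining cell in row 2 is (2,1) = 146 − 114 = 32.
Column 3 must total 146; the given cells sum to 111, so (3,3) = 35.
From column 4, 146 − (29 + 41 + 20) gives (1,4) = 56.
From main diagonal, 146 − (38 + 35 + 20) gives (1,1) = 53.
Anti-diagonal: 56 + 47 + 17 + ? = 146, so (3,2) = 26.

26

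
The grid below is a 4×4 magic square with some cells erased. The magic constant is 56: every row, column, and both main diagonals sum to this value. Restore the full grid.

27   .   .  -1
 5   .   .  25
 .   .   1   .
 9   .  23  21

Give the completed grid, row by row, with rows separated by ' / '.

Row 4 needs 56; the known cells sum to 53, so (4,2) = 3.
Column 1 needs 56; the known cells sum to 41, so (3,1) = 15.
Column 4: -1 + 25 + 21 + ? = 56, so (3,4) = 11.
The remaining cell in main diagonal is (2,2) = 56 − 49 = 7.
Row 2: 5 + 7 + 25 + ? = 56, so (2,3) = 19.
The remaining cell in row 3 is (3,2) = 56 − 27 = 29.
Column 2 must total 56; the given cells sum to 39, so (1,2) = 17.
From column 3, 56 − (19 + 1 + 23) gives (1,3) = 13.

27 17 13 -1 / 5 7 19 25 / 15 29 1 11 / 9 3 23 21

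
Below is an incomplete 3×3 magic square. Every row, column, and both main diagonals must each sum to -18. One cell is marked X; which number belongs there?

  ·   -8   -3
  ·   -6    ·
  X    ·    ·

From row 1, -18 − (-8 + (-3)) gives (1,1) = -7.
From column 2, -18 − (-8 + (-6)) gives (3,2) = -4.
Main diagonal must total -18; the given cells sum to -13, so (3,3) = -5.
Using anti-diagonal: -3 + (-6) + ? → (3,1) = -18 − (-9) = -9.

-9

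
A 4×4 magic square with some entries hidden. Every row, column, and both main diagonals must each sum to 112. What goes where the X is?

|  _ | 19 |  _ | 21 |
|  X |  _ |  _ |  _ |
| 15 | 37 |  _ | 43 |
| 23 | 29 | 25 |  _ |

Row 3 needs 112; the known cells sum to 95, so (3,3) = 17.
From row 4, 112 − (23 + 29 + 25) gives (4,4) = 35.
Column 2 must total 112; the given cells sum to 85, so (2,2) = 27.
The remaining cell in column 4 is (2,4) = 112 − 99 = 13.
The remaining cell in main diagonal is (1,1) = 112 − 79 = 33.
The remaining cell in anti-diagonal is (2,3) = 112 − 81 = 31.
Using row 1: 33 + 19 + 21 + ? → (1,3) = 112 − 73 = 39.
Row 2: 27 + 31 + 13 + ? = 112, so (2,1) = 41.

41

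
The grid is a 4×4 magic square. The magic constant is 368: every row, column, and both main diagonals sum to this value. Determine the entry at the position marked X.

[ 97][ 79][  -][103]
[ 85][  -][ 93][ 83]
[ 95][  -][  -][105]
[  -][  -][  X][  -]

99

From row 1, 368 − (97 + 79 + 103) gives (1,3) = 89.
From row 2, 368 − (85 + 93 + 83) gives (2,2) = 107.
The remaining cell in column 1 is (4,1) = 368 − 277 = 91.
From column 4, 368 − (103 + 83 + 105) gives (4,4) = 77.
Main diagonal must total 368; the given cells sum to 281, so (3,3) = 87.
From anti-diagonal, 368 − (103 + 93 + 91) gives (3,2) = 81.
Column 2 needs 368; the known cells sum to 267, so (4,2) = 101.
Using column 3: 89 + 93 + 87 + ? → (4,3) = 368 − 269 = 99.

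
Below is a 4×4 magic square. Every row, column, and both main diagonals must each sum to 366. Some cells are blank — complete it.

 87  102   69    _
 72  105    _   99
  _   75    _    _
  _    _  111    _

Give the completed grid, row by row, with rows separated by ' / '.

87 102 69 108 / 72 105 90 99 / 114 75 96 81 / 93 84 111 78

From row 1, 366 − (87 + 102 + 69) gives (1,4) = 108.
Using row 2: 72 + 105 + 99 + ? → (2,3) = 366 − 276 = 90.
The remaining cell in column 2 is (4,2) = 366 − 282 = 84.
The remaining cell in column 3 is (3,3) = 366 − 270 = 96.
The remaining cell in main diagonal is (4,4) = 366 − 288 = 78.
Anti-diagonal: 108 + 90 + 75 + ? = 366, so (4,1) = 93.
Column 1 needs 366; the known cells sum to 252, so (3,1) = 114.
The remaining cell in column 4 is (3,4) = 366 − 285 = 81.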